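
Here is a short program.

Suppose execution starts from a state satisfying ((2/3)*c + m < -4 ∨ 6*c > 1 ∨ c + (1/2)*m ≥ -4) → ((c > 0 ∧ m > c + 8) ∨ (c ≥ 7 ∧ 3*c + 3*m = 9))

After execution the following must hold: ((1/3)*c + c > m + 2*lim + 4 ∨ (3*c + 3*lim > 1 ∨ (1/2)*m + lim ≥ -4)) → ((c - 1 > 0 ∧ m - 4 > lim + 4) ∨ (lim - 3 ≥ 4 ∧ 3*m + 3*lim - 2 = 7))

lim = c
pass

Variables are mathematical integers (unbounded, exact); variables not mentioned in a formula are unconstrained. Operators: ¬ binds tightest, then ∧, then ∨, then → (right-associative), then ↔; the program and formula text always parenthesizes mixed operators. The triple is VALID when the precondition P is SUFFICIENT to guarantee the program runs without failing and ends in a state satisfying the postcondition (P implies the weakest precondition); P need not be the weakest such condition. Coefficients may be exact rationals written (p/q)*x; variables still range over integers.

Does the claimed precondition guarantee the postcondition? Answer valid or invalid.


Working backward. After the program, the postcondition ((1/3)*c + c > m + 2*lim + 4 ∨ (3*c + 3*lim > 1 ∨ (1/2)*m + lim ≥ -4)) → ((c - 1 > 0 ∧ m - 4 > lim + 4) ∨ (lim - 3 ≥ 4 ∧ 3*m + 3*lim - 2 = 7)) must hold; in canonical form it is ((4/3)*c > 2*lim + m + 4 ∨ 3*c + 3*lim > 1 ∨ lim + (1/2)*m ≥ -4) → ((c > 1 ∧ m > lim + 8) ∨ (lim ≥ 7 ∧ 3*lim + 3*m = 9)).
Before skip: ((4/3)*c > 2*lim + m + 4 ∨ 3*c + 3*lim > 1 ∨ lim + (1/2)*m ≥ -4) → ((c > 1 ∧ m > lim + 8) ∨ (lim ≥ 7 ∧ 3*lim + 3*m = 9))
Before lim := c: ((2/3)*c + m < -4 ∨ 6*c > 1 ∨ c + (1/2)*m ≥ -4) → ((c > 1 ∧ m > c + 8) ∨ (c ≥ 7 ∧ 3*c + 3*m = 9))
The weakest precondition is ((2/3)*c + m < -4 ∨ 6*c > 1 ∨ c + (1/2)*m ≥ -4) → ((c > 1 ∧ m > c + 8) ∨ (c ≥ 7 ∧ 3*c + 3*m = 9)).
Check whether ((2/3)*c + m < -4 ∨ 6*c > 1 ∨ c + (1/2)*m ≥ -4) → ((c > 0 ∧ m > c + 8) ∨ (c ≥ 7 ∧ 3*c + 3*m = 9)) implies it.
Countermodel: at the initial state c = 1, m = 10, the precondition holds but the weakest precondition fails.
Answer: invalid


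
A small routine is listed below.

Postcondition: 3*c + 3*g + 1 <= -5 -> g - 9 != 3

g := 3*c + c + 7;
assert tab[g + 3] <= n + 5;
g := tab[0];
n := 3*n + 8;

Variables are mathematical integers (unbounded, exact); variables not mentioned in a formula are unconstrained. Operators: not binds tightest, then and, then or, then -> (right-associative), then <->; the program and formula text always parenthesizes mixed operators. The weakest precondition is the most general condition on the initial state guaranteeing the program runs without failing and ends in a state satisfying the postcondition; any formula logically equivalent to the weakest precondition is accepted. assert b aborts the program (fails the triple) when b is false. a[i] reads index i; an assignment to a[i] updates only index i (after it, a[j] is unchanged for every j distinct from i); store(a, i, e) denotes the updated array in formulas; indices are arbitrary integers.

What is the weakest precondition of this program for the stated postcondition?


Working backward. After the program, the postcondition 3*c + 3*g + 1 <= -5 -> g - 9 != 3 must hold; in canonical form it is 3*c + 3*g <= -6 -> g != 12.
Before n := 3*n + 8: 3*c + 3*g <= -6 -> g != 12
Before g := tab[0]: 3*tab[0] + 3*c <= -6 -> tab[0] != 12
Before assert tab[g + 3] <= n + 5: tab[g + 3] <= n + 5 and (3*tab[0] + 3*c <= -6 -> tab[0] != 12)
Before g := 3*c + c + 7: tab[4*c + 10] <= n + 5 and (3*tab[0] + 3*c <= -6 -> tab[0] != 12)
Answer: WP = tab[4*c + 10] <= n + 5 and (3*tab[0] + 3*c <= -6 -> tab[0] != 12)


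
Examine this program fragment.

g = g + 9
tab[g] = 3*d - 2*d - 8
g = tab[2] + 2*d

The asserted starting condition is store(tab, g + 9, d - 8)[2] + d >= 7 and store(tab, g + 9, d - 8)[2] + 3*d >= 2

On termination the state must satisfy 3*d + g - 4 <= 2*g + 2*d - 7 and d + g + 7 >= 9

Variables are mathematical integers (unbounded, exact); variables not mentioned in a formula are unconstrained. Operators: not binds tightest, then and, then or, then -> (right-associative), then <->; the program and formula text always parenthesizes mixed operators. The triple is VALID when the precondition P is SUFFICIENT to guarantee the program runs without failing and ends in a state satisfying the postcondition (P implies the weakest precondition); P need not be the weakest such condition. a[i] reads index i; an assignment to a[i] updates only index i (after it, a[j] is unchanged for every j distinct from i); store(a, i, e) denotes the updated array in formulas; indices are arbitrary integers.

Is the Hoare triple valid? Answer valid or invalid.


Working backward. After the program, the postcondition 3*d + g - 4 <= 2*g + 2*d - 7 and d + g + 7 >= 9 must hold; in canonical form it is d <= g - 3 and d + g >= 2.
Before g := tab[2] + 2*d: tab[2] + d >= 3 and tab[2] + 3*d >= 2
Before tab[g] := 3*d - 2*d - 8: store(tab, g, d - 8)[2] + d >= 3 and store(tab, g, d - 8)[2] + 3*d >= 2
Before g := g + 9: store(tab, g + 9, d - 8)[2] + d >= 3 and store(tab, g + 9, d - 8)[2] + 3*d >= 2
The weakest precondition is store(tab, g + 9, d - 8)[2] + d >= 3 and store(tab, g + 9, d - 8)[2] + 3*d >= 2.
Check whether store(tab, g + 9, d - 8)[2] + d >= 7 and store(tab, g + 9, d - 8)[2] + 3*d >= 2 implies it.
Every state satisfying the precondition satisfies the weakest precondition: the implication holds.
Answer: valid


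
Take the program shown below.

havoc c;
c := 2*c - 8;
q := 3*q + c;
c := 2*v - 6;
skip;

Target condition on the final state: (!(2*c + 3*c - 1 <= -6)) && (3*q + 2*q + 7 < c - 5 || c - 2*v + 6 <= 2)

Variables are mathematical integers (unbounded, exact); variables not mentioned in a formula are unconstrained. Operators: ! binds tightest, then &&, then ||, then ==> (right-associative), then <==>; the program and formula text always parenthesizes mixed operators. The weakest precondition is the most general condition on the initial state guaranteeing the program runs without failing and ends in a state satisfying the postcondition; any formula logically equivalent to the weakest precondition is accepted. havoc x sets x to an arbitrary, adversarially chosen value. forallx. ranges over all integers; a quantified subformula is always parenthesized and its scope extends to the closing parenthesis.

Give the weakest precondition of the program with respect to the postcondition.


Working backward. After the program, the postcondition (!(2*c + 3*c - 1 <= -6)) && (3*q + 2*q + 7 < c - 5 || c - 2*v + 6 <= 2) must hold; in canonical form it is (!(5*c <= -5)) && (5*q < c - 12 || c <= 2*v - 4).
Before skip: (!(5*c <= -5)) && (5*q < c - 12 || c <= 2*v - 4)
Before c := 2*v - 6: !(10*v <= 25)
Before q := 3*q + c: !(10*v <= 25)
Before c := 2*c - 8: !(10*v <= 25)
Before havoc c: !(10*v <= 25)
Answer: WP = !(10*v <= 25)


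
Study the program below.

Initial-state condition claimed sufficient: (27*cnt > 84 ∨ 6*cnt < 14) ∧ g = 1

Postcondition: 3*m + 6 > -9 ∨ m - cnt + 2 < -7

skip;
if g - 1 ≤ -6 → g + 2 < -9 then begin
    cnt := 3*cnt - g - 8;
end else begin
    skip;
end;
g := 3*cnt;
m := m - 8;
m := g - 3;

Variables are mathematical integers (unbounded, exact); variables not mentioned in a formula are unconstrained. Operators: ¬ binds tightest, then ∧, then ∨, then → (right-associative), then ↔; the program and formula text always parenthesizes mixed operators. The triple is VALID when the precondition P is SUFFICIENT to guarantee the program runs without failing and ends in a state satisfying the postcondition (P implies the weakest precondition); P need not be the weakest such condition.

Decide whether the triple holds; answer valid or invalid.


Working backward. After the program, the postcondition 3*m + 6 > -9 ∨ m - cnt + 2 < -7 must hold; in canonical form it is 3*m > -15 ∨ m < cnt - 9.
Before m := g - 3: 3*g > -6 ∨ g < cnt - 6
Before m := m - 8: 3*g > -6 ∨ g < cnt - 6
Before g := 3*cnt: 9*cnt > -6 ∨ 2*cnt < -6
Then branch requires 27*cnt > 9*g + 66 ∨ 6*cnt < 2*g + 10; else branch requires 9*cnt > -6 ∨ 2*cnt < -6.
Before the if: ((g ≤ -5 → g < -11) → (27*cnt > 9*g + 66 ∨ 6*cnt < 2*g + 10)) ∧ ((¬(g ≤ -5 → g < -11)) → (9*cnt > -6 ∨ 2*cnt < -6))
Before skip: ((g ≤ -5 → g < -11) → (27*cnt > 9*g + 66 ∨ 6*cnt < 2*g + 10)) ∧ ((¬(g ≤ -5 → g < -11)) → (9*cnt > -6 ∨ 2*cnt < -6))
The weakest precondition is ((g ≤ -5 → g < -11) → (27*cnt > 9*g + 66 ∨ 6*cnt < 2*g + 10)) ∧ ((¬(g ≤ -5 → g < -11)) → (9*cnt > -6 ∨ 2*cnt < -6)).
Check whether (27*cnt > 84 ∨ 6*cnt < 14) ∧ g = 1 implies it.
Countermodel: at the initial state cnt = 2, g = 1, the precondition holds but the weakest precondition fails.
Answer: invalid


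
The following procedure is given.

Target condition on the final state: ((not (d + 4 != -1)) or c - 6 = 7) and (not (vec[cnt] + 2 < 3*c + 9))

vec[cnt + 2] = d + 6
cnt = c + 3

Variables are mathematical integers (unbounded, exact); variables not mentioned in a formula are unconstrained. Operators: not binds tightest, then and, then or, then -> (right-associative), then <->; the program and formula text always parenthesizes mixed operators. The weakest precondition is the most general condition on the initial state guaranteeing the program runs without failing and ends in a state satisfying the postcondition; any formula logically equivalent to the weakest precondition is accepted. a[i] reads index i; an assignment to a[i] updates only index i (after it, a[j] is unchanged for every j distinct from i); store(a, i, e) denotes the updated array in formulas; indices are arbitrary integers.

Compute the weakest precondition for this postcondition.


Working backward. After the program, the postcondition ((not (d + 4 != -1)) or c - 6 = 7) and (not (vec[cnt] + 2 < 3*c + 9)) must hold; in canonical form it is ((not (d != -5)) or c = 13) and (not (vec[cnt] < 3*c + 7)).
Before cnt := c + 3: ((not (d != -5)) or c = 13) and (not (vec[c + 3] < 3*c + 7))
Before vec[cnt + 2] := d + 6: ((not (d != -5)) or c = 13) and (not (store(vec, cnt + 2, d + 6)[c + 3] < 3*c + 7))
Answer: WP = ((not (d != -5)) or c = 13) and (not (store(vec, cnt + 2, d + 6)[c + 3] < 3*c + 7))


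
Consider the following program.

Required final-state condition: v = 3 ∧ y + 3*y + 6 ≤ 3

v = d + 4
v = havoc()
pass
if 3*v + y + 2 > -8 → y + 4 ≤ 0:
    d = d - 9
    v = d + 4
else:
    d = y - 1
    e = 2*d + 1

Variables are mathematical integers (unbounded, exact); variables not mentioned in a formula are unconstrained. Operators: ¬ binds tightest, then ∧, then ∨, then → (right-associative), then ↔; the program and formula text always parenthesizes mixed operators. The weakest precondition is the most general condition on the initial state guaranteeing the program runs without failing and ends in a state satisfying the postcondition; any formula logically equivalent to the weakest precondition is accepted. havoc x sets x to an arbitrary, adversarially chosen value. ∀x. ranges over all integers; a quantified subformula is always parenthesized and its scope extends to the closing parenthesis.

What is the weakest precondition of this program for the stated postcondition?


Working backward. After the program, the postcondition v = 3 ∧ y + 3*y + 6 ≤ 3 must hold; in canonical form it is v = 3 ∧ 4*y ≤ -3.
Then branch requires d = 8 ∧ 4*y ≤ -3; else branch requires v = 3 ∧ 4*y ≤ -3.
Before the if: ((3*v + y > -10 → y ≤ -4) → (d = 8 ∧ 4*y ≤ -3)) ∧ ((¬(3*v + y > -10 → y ≤ -4)) → (v = 3 ∧ 4*y ≤ -3))
Before skip: ((3*v + y > -10 → y ≤ -4) → (d = 8 ∧ 4*y ≤ -3)) ∧ ((¬(3*v + y > -10 → y ≤ -4)) → (v = 3 ∧ 4*y ≤ -3))
Before havoc v: ∀v_1. (((3*v_1 + y > -10 → y ≤ -4) → (d = 8 ∧ 4*y ≤ -3)) ∧ ((¬(3*v_1 + y > -10 → y ≤ -4)) → (v_1 = 3 ∧ 4*y ≤ -3)))
Before v := d + 4: ∀v_1. (((3*v_1 + y > -10 → y ≤ -4) → (d = 8 ∧ 4*y ≤ -3)) ∧ ((¬(3*v_1 + y > -10 → y ≤ -4)) → (v_1 = 3 ∧ 4*y ≤ -3)))
Answer: WP = ∀v_1. (((3*v_1 + y > -10 → y ≤ -4) → (d = 8 ∧ 4*y ≤ -3)) ∧ ((¬(3*v_1 + y > -10 → y ≤ -4)) → (v_1 = 3 ∧ 4*y ≤ -3)))


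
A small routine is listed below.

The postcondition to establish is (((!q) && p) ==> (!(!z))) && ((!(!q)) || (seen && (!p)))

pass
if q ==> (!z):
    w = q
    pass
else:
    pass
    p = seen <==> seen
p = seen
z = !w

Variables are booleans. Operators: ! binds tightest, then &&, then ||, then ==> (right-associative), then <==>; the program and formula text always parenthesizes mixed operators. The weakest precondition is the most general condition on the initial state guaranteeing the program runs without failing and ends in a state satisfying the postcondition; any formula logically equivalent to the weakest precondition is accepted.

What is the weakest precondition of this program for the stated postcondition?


Working backward. After the program, the postcondition (((!q) && p) ==> (!(!z))) && ((!(!q)) || (seen && (!p))) must hold; in canonical form it is (((!q) && p) ==> z) && (q || (seen && (!p))).
Before z := !w: (((!q) && p) ==> (!w)) && (q || (seen && (!p)))
Before p := seen: (((!q) && seen) ==> (!w)) && q
Then branch requires (((!q) && seen) ==> (!q)) && q; else branch requires (((!q) && seen) ==> (!w)) && q.
Before the if: ((q ==> (!z)) ==> ((((!q) && seen) ==> (!q)) && q)) && ((!(q ==> (!z))) ==> ((((!q) && seen) ==> (!w)) && q))
Before skip: ((q ==> (!z)) ==> ((((!q) && seen) ==> (!q)) && q)) && ((!(q ==> (!z))) ==> ((((!q) && seen) ==> (!w)) && q))
Answer: WP = ((q ==> (!z)) ==> ((((!q) && seen) ==> (!q)) && q)) && ((!(q ==> (!z))) ==> ((((!q) && seen) ==> (!w)) && q))


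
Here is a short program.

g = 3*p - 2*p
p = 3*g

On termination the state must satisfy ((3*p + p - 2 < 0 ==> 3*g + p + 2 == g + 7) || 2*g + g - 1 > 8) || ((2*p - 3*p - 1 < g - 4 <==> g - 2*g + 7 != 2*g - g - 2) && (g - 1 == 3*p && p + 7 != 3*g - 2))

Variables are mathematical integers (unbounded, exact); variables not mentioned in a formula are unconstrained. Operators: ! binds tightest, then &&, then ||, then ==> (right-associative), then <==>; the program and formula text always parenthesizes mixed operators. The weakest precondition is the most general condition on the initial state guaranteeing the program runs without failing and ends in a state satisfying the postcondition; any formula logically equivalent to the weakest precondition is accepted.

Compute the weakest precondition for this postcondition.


Working backward. After the program, the postcondition ((3*p + p - 2 < 0 ==> 3*g + p + 2 == g + 7) || 2*g + g - 1 > 8) || ((2*p - 3*p - 1 < g - 4 <==> g - 2*g + 7 != 2*g - g - 2) && (g - 1 == 3*p && p + 7 != 3*g - 2)) must hold; in canonical form it is (4*p < 2 ==> 2*g + p == 5) || 3*g > 9 || ((g + p > 3 <==> 2*g != 9) && g == 3*p + 1 && p != 3*g - 9).
Before p := 3*g: (12*g < 2 ==> 5*g == 5) || 3*g > 9 || ((4*g > 3 <==> 2*g != 9) && 8*g == -1)
Before g := 3*p - 2*p: (12*p < 2 ==> 5*p == 5) || 3*p > 9 || ((4*p > 3 <==> 2*p != 9) && 8*p == -1)
Answer: WP = (12*p < 2 ==> 5*p == 5) || 3*p > 9 || ((4*p > 3 <==> 2*p != 9) && 8*p == -1)


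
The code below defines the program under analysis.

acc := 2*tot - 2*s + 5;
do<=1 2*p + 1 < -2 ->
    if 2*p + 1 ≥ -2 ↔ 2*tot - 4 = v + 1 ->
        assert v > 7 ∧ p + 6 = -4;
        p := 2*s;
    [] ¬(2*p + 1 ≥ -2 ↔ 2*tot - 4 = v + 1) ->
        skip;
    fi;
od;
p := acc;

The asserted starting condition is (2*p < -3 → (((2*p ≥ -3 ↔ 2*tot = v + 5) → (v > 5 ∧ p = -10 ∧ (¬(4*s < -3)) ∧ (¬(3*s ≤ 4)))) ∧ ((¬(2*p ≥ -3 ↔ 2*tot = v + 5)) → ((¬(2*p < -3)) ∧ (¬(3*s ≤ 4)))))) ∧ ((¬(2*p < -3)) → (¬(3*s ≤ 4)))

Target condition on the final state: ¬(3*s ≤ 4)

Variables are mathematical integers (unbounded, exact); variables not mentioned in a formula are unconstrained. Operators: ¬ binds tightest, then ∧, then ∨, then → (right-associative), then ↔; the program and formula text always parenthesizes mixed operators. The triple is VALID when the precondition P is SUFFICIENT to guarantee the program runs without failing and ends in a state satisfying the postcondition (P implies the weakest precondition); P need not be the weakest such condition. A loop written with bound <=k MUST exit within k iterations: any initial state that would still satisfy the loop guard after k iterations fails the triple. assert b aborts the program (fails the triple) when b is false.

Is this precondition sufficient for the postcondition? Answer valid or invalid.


Working backward. After the program, ¬(3*s ≤ 4) must hold.
Before p := acc: ¬(3*s ≤ 4)
Before the loop (bound <=1), unroll the exhaustion recursion (WP_0 = exit-now case; WP_j = one more guarded iteration, up to j = 1):
  WP_0: (¬(2*p < -3)) ∧ (¬(3*s ≤ 4))
  WP_1: (2*p < -3 → (((2*p ≥ -3 ↔ 2*tot = v + 5) → (v > 7 ∧ p = -10 ∧ (¬(4*s < -3)) ∧ (¬(3*s ≤ 4)))) ∧ ((¬(2*p ≥ -3 ↔ 2*tot = v + 5)) → ((¬(2*p < -3)) ∧ (¬(3*s ≤ 4)))))) ∧ ((¬(2*p < -3)) → (¬(3*s ≤ 4)))
So before the loop: (2*p < -3 → (((2*p ≥ -3 ↔ 2*tot = v + 5) → (v > 7 ∧ p = -10 ∧ (¬(4*s < -3)) ∧ (¬(3*s ≤ 4)))) ∧ ((¬(2*p ≥ -3 ↔ 2*tot = v + 5)) → ((¬(2*p < -3)) ∧ (¬(3*s ≤ 4)))))) ∧ ((¬(2*p < -3)) → (¬(3*s ≤ 4)))
Before acc := 2*tot - 2*s + 5: (2*p < -3 → (((2*p ≥ -3 ↔ 2*tot = v + 5) → (v > 7 ∧ p = -10 ∧ (¬(4*s < -3)) ∧ (¬(3*s ≤ 4)))) ∧ ((¬(2*p ≥ -3 ↔ 2*tot = v + 5)) → ((¬(2*p < -3)) ∧ (¬(3*s ≤ 4)))))) ∧ ((¬(2*p < -3)) → (¬(3*s ≤ 4)))
The weakest precondition is (2*p < -3 → (((2*p ≥ -3 ↔ 2*tot = v + 5) → (v > 7 ∧ p = -10 ∧ (¬(4*s < -3)) ∧ (¬(3*s ≤ 4)))) ∧ ((¬(2*p ≥ -3 ↔ 2*tot = v + 5)) → ((¬(2*p < -3)) ∧ (¬(3*s ≤ 4)))))) ∧ ((¬(2*p < -3)) → (¬(3*s ≤ 4))).
Check whether (2*p < -3 → (((2*p ≥ -3 ↔ 2*tot = v + 5) → (v > 5 ∧ p = -10 ∧ (¬(4*s < -3)) ∧ (¬(3*s ≤ 4)))) ∧ ((¬(2*p ≥ -3 ↔ 2*tot = v + 5)) → ((¬(2*p < -3)) ∧ (¬(3*s ≤ 4)))))) ∧ ((¬(2*p < -3)) → (¬(3*s ≤ 4))) implies it.
Countermodel: at the initial state p = -10, s = 2, tot = 0, v = 6, the precondition holds but the weakest precondition fails.
Answer: invalid


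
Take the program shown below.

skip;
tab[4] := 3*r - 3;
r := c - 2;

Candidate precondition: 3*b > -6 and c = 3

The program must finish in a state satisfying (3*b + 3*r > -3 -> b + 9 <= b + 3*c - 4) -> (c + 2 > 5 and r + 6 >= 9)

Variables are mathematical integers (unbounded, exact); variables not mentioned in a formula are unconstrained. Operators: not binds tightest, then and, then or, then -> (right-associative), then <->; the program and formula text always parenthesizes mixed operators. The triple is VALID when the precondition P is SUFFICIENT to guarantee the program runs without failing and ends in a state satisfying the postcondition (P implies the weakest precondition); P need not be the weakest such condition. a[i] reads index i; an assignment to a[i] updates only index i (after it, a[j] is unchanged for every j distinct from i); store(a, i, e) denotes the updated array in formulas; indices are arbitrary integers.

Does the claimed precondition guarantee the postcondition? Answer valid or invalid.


Working backward. After the program, the postcondition (3*b + 3*r > -3 -> b + 9 <= b + 3*c - 4) -> (c + 2 > 5 and r + 6 >= 9) must hold; in canonical form it is (3*b + 3*r > -3 -> 3*c >= 13) -> (c > 3 and r >= 3).
Before r := c - 2: (3*b + 3*c > 3 -> 3*c >= 13) -> (c > 3 and c >= 5)
Before tab[4] := 3*r - 3: (3*b + 3*c > 3 -> 3*c >= 13) -> (c > 3 and c >= 5)
Before skip: (3*b + 3*c > 3 -> 3*c >= 13) -> (c > 3 and c >= 5)
The weakest precondition is (3*b + 3*c > 3 -> 3*c >= 13) -> (c > 3 and c >= 5).
Check whether 3*b > -6 and c = 3 implies it.
Every state satisfying the precondition satisfies the weakest precondition: the implication holds.
Answer: valid


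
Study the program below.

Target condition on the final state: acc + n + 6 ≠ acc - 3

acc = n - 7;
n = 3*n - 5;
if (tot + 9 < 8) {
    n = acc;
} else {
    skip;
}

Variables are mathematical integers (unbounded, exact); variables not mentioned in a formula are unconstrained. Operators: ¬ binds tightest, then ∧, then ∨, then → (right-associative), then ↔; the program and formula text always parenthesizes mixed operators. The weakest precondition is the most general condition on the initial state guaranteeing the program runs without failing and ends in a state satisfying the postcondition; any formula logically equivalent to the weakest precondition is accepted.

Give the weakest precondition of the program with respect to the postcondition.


Working backward. After the program, the postcondition acc + n + 6 ≠ acc - 3 must hold; in canonical form it is n ≠ -9.
Then branch requires acc ≠ -9; else branch requires n ≠ -9.
Before the if: (tot < -1 → acc ≠ -9) ∧ ((¬(tot < -1)) → n ≠ -9)
Before n := 3*n - 5: (tot < -1 → acc ≠ -9) ∧ ((¬(tot < -1)) → 3*n ≠ -4)
Before acc := n - 7: (tot < -1 → n ≠ -2) ∧ ((¬(tot < -1)) → 3*n ≠ -4)
Answer: WP = (tot < -1 → n ≠ -2) ∧ ((¬(tot < -1)) → 3*n ≠ -4)


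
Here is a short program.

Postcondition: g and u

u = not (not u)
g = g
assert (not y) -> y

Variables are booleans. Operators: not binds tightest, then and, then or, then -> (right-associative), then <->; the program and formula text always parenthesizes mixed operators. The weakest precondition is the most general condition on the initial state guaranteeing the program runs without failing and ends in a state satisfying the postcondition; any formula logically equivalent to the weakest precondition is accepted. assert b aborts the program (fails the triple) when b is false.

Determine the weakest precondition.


Working backward. After the program, g and u must hold.
Before assert (not y) -> y: ((not y) -> y) and g and u
Before g := g: ((not y) -> y) and g and u
Before u := not (not u): ((not y) -> y) and g and u
Answer: WP = ((not y) -> y) and g and u


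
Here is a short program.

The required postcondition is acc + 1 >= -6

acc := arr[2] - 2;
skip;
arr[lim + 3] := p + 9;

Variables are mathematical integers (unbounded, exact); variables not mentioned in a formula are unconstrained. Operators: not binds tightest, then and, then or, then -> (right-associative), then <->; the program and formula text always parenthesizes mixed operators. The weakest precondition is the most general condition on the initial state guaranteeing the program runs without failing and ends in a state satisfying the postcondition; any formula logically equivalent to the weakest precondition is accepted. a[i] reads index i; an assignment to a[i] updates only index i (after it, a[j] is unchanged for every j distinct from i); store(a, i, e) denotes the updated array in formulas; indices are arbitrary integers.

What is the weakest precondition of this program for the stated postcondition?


Working backward. After the program, the postcondition acc + 1 >= -6 must hold; in canonical form it is acc >= -7.
Before arr[lim + 3] := p + 9: acc >= -7
Before skip: acc >= -7
Before acc := arr[2] - 2: arr[2] >= -5
Answer: WP = arr[2] >= -5


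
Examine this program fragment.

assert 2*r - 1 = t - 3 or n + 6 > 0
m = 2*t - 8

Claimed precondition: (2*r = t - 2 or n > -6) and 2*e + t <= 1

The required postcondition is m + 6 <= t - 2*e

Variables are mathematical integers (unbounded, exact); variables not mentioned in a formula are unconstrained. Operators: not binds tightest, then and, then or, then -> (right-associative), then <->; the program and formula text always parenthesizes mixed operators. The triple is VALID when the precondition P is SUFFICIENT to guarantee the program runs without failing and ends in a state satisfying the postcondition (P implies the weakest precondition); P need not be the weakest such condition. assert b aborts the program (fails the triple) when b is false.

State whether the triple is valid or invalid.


Working backward. After the program, the postcondition m + 6 <= t - 2*e must hold; in canonical form it is 2*e + m <= t - 6.
Before m := 2*t - 8: 2*e + t <= 2
Before assert 2*r - 1 = t - 3 or n + 6 > 0: (2*r = t - 2 or n > -6) and 2*e + t <= 2
The weakest precondition is (2*r = t - 2 or n > -6) and 2*e + t <= 2.
Check whether (2*r = t - 2 or n > -6) and 2*e + t <= 1 implies it.
Every state satisfying the precondition satisfies the weakest precondition: the implication holds.
Answer: valid


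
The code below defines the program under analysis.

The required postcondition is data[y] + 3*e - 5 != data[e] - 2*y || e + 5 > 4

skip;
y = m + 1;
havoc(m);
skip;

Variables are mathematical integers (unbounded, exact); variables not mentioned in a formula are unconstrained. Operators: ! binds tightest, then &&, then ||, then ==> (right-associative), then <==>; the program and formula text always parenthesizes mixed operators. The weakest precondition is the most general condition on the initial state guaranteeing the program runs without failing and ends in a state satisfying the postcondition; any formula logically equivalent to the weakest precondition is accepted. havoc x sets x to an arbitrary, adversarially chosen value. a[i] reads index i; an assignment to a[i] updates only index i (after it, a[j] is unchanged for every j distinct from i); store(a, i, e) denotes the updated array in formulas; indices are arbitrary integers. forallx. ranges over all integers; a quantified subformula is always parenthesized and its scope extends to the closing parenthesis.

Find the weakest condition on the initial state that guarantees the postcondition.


Working backward. After the program, the postcondition data[y] + 3*e - 5 != data[e] - 2*y || e + 5 > 4 must hold; in canonical form it is data[y] + 3*e + 2*y != data[e] + 5 || e > -1.
Before skip: data[y] + 3*e + 2*y != data[e] + 5 || e > -1
Before havoc m: data[y] + 3*e + 2*y != data[e] + 5 || e > -1
Before y := m + 1: data[m + 1] + 3*e + 2*m != data[e] + 3 || e > -1
Before skip: data[m + 1] + 3*e + 2*m != data[e] + 3 || e > -1
Answer: WP = data[m + 1] + 3*e + 2*m != data[e] + 3 || e > -1


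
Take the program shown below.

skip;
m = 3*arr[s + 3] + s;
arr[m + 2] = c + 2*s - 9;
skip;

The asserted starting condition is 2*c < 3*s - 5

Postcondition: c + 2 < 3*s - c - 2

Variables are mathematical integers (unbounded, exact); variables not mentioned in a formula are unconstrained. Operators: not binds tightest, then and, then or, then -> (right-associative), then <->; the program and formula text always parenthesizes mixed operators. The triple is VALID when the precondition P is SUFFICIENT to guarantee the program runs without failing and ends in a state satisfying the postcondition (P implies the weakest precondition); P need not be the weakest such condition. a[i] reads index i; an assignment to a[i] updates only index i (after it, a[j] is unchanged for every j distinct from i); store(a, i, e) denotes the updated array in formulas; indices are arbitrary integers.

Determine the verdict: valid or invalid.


Working backward. After the program, the postcondition c + 2 < 3*s - c - 2 must hold; in canonical form it is 2*c < 3*s - 4.
Before skip: 2*c < 3*s - 4
Before arr[m + 2] := c + 2*s - 9: 2*c < 3*s - 4
Before m := 3*arr[s + 3] + s: 2*c < 3*s - 4
Before skip: 2*c < 3*s - 4
The weakest precondition is 2*c < 3*s - 4.
Check whether 2*c < 3*s - 5 implies it.
Every state satisfying the precondition satisfies the weakest precondition: the implication holds.
Answer: valid


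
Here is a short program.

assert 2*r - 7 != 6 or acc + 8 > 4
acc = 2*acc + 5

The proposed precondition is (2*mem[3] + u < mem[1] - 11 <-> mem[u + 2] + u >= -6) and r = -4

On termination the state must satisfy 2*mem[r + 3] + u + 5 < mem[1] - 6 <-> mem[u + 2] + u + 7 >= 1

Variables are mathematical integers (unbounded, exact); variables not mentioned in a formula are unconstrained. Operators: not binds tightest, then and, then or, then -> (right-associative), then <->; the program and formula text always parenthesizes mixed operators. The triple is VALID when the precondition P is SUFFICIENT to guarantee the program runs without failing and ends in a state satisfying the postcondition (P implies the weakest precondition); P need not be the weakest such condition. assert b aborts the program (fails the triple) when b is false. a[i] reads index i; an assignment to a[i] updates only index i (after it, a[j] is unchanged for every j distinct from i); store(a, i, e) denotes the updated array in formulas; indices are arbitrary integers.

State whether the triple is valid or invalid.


Working backward. After the program, the postcondition 2*mem[r + 3] + u + 5 < mem[1] - 6 <-> mem[u + 2] + u + 7 >= 1 must hold; in canonical form it is 2*mem[r + 3] + u < mem[1] - 11 <-> mem[u + 2] + u >= -6.
Before acc := 2*acc + 5: 2*mem[r + 3] + u < mem[1] - 11 <-> mem[u + 2] + u >= -6
Before assert 2*r - 7 != 6 or acc + 8 > 4: (2*r != 13 or acc > -4) and (2*mem[r + 3] + u < mem[1] - 11 <-> mem[u + 2] + u >= -6)
The weakest precondition is (2*r != 13 or acc > -4) and (2*mem[r + 3] + u < mem[1] - 11 <-> mem[u + 2] + u >= -6).
Check whether (2*mem[3] + u < mem[1] - 11 <-> mem[u + 2] + u >= -6) and r = -4 implies it.
Countermodel: at the initial state acc = 0, mem = {[-1] = -15221, [1] = -30430, [2] = -7, [3] = 0, elsewhere -30430}, r = -4, u = 0, the precondition holds but the weakest precondition fails.
Answer: invalid


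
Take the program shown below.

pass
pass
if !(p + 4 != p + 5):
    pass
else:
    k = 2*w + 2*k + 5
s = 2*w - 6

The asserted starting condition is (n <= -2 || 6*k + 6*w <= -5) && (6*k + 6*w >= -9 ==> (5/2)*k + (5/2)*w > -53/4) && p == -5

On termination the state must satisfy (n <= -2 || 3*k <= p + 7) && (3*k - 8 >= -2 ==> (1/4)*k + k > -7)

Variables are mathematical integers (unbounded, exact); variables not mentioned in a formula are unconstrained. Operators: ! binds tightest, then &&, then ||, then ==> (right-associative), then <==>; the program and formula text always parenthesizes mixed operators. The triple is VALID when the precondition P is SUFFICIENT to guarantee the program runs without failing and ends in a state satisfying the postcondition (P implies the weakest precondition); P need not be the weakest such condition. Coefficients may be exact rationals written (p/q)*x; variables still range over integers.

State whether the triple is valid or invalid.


Working backward. After the program, the postcondition (n <= -2 || 3*k <= p + 7) && (3*k - 8 >= -2 ==> (1/4)*k + k > -7) must hold; in canonical form it is (n <= -2 || 3*k <= p + 7) && (3*k >= 6 ==> (5/4)*k > -7).
Before s := 2*w - 6: (n <= -2 || 3*k <= p + 7) && (3*k >= 6 ==> (5/4)*k > -7)
Then branch requires (n <= -2 || 3*k <= p + 7) && (3*k >= 6 ==> (5/4)*k > -7); else branch requires (n <= -2 || 6*k + 6*w <= p - 8) && (6*k + 6*w >= -9 ==> (5/2)*k + (5/2)*w > -53/4).
Before the if: (n <= -2 || 6*k + 6*w <= p - 8) && (6*k + 6*w >= -9 ==> (5/2)*k + (5/2)*w > -53/4)
Before skip: (n <= -2 || 6*k + 6*w <= p - 8) && (6*k + 6*w >= -9 ==> (5/2)*k + (5/2)*w > -53/4)
Before skip: (n <= -2 || 6*k + 6*w <= p - 8) && (6*k + 6*w >= -9 ==> (5/2)*k + (5/2)*w > -53/4)
The weakest precondition is (n <= -2 || 6*k + 6*w <= p - 8) && (6*k + 6*w >= -9 ==> (5/2)*k + (5/2)*w > -53/4).
Check whether (n <= -2 || 6*k + 6*w <= -5) && (6*k + 6*w >= -9 ==> (5/2)*k + (5/2)*w > -53/4) && p == -5 implies it.
Countermodel: at the initial state k = -2, n = -1, p = -5, w = 0, the precondition holds but the weakest precondition fails.
Answer: invalid


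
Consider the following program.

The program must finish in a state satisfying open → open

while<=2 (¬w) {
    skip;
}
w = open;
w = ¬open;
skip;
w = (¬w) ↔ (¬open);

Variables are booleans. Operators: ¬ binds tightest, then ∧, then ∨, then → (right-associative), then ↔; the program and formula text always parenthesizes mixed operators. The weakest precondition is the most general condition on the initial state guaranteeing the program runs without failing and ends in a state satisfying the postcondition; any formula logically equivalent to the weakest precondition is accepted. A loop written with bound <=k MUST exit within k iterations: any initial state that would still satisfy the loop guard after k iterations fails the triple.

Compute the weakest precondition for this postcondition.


Working backward. After the program, the postcondition open → open must hold; in canonical form it is true.
Before w := (¬w) ↔ (¬open): true
Before skip: true
Before w := ¬open: true
Before w := open: true
Before the loop (bound <=2), unroll the exhaustion recursion (WP_0 = exit-now case; WP_j = one more guarded iteration, up to j = 2):
  WP_0: w
  WP_1: (¬w) → w
  WP_2: (¬w) → ((¬w) → w)
So before the loop: (¬w) → ((¬w) → w)
Answer: WP = (¬w) → ((¬w) → w)


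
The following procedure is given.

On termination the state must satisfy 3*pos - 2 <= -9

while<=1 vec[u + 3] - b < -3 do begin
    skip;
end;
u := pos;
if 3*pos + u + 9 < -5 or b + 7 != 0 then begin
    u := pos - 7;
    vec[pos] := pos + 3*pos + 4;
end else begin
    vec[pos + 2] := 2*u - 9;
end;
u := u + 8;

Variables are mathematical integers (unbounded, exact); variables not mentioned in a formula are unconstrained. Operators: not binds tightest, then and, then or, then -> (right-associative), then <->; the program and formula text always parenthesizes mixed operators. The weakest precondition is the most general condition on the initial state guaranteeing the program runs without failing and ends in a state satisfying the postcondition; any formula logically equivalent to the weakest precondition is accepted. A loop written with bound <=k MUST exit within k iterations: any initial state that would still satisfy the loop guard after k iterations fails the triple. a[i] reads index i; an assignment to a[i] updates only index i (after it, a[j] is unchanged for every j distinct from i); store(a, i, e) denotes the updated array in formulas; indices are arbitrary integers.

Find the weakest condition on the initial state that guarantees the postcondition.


Working backward. After the program, the postcondition 3*pos - 2 <= -9 must hold; in canonical form it is 3*pos <= -7.
Before u := u + 8: 3*pos <= -7
Then branch requires 3*pos <= -7; else branch requires 3*pos <= -7.
Before the if: ((3*pos + u < -14 or b != -7) -> 3*pos <= -7) and ((not (3*pos + u < -14 or b != -7)) -> 3*pos <= -7)
Before u := pos: ((4*pos < -14 or b != -7) -> 3*pos <= -7) and ((not (4*pos < -14 or b != -7)) -> 3*pos <= -7)
Before the loop (bound <=1), unroll the exhaustion recursion (WP_0 = exit-now case; WP_j = one more guarded iteration, up to j = 1):
  WP_0: (not (vec[u + 3] < b - 3)) and ((4*pos < -14 or b != -7) -> 3*pos <= -7) and ((not (4*pos < -14 or b != -7)) -> 3*pos <= -7)
  WP_1: (vec[u + 3] < b - 3 -> ((not (vec[u + 3] < b - 3)) and ((4*pos < -14 or b != -7) -> 3*pos <= -7) and ((not (4*pos < -14 or b != -7)) -> 3*pos <= -7))) and ((not (vec[u + 3] < b - 3)) -> (((4*pos < -14 or b != -7) -> 3*pos <= -7) and ((not (4*pos < -14 or b != -7)) -> 3*pos <= -7)))
So before the loop: (vec[u + 3] < b - 3 -> ((not (vec[u + 3] < b - 3)) and ((4*pos < -14 or b != -7) -> 3*pos <= -7) and ((not (4*pos < -14 or b != -7)) -> 3*pos <= -7))) and ((not (vec[u + 3] < b - 3)) -> (((4*pos < -14 or b != -7) -> 3*pos <= -7) and ((not (4*pos < -14 or b != -7)) -> 3*pos <= -7)))
Answer: WP = (vec[u + 3] < b - 3 -> ((not (vec[u + 3] < b - 3)) and ((4*pos < -14 or b != -7) -> 3*pos <= -7) and ((not (4*pos < -14 or b != -7)) -> 3*pos <= -7))) and ((not (vec[u + 3] < b - 3)) -> (((4*pos < -14 or b != -7) -> 3*pos <= -7) and ((not (4*pos < -14 or b != -7)) -> 3*pos <= -7)))


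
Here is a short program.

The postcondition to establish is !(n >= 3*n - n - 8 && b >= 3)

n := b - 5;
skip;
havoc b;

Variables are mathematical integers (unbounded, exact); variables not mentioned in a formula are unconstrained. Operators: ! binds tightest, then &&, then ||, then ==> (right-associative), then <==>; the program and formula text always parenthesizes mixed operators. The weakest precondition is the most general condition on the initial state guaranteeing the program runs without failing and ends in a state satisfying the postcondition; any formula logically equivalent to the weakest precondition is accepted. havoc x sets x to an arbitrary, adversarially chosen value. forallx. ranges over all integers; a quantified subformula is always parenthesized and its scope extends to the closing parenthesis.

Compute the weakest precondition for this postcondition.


Working backward. After the program, the postcondition !(n >= 3*n - n - 8 && b >= 3) must hold; in canonical form it is !(n <= 8 && b >= 3).
Before havoc b: forall b_1. (!(n <= 8 && b_1 >= 3))
Before skip: forall b_1. (!(n <= 8 && b_1 >= 3))
Before n := b - 5: forall b_1. (!(b <= 13 && b_1 >= 3))
Answer: WP = forall b_1. (!(b <= 13 && b_1 >= 3))


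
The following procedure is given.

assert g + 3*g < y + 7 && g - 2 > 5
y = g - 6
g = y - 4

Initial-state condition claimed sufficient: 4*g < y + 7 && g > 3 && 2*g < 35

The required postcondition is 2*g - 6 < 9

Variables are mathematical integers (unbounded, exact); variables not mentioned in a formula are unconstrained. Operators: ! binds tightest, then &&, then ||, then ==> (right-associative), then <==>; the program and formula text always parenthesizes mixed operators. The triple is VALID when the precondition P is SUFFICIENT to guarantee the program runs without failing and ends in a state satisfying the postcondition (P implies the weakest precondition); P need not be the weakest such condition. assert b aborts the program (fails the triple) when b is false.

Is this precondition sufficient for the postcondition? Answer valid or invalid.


Working backward. After the program, the postcondition 2*g - 6 < 9 must hold; in canonical form it is 2*g < 15.
Before g := y - 4: 2*y < 23
Before y := g - 6: 2*g < 35
Before assert g + 3*g < y + 7 && g - 2 > 5: 4*g < y + 7 && g > 7 && 2*g < 35
The weakest precondition is 4*g < y + 7 && g > 7 && 2*g < 35.
Check whether 4*g < y + 7 && g > 3 && 2*g < 35 implies it.
Countermodel: at the initial state g = 4, y = 10, the precondition holds but the weakest precondition fails.
Answer: invalid


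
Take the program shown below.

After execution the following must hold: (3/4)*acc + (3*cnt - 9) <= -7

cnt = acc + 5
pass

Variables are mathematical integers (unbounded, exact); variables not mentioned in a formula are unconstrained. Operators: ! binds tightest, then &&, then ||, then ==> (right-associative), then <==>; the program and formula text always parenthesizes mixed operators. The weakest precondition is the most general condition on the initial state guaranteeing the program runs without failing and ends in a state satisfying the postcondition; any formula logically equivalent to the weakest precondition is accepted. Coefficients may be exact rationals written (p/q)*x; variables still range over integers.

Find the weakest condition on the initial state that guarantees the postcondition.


Working backward. After the program, the postcondition (3/4)*acc + (3*cnt - 9) <= -7 must hold; in canonical form it is (3/4)*acc + 3*cnt <= 2.
Before skip: (3/4)*acc + 3*cnt <= 2
Before cnt := acc + 5: (15/4)*acc <= -13
Answer: WP = (15/4)*acc <= -13


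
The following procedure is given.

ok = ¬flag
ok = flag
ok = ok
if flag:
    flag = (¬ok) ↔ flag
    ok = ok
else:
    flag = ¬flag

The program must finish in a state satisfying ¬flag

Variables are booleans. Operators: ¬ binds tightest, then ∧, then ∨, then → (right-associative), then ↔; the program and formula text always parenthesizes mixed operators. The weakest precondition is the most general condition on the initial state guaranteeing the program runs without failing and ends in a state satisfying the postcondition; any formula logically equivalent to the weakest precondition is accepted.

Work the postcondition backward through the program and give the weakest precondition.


Working backward. After the program, ¬flag must hold.
Then branch requires ¬((¬ok) ↔ flag); else branch requires flag.
Before the if: (flag → (¬((¬ok) ↔ flag))) ∧ ((¬flag) → flag)
Before ok := ok: (flag → (¬((¬ok) ↔ flag))) ∧ ((¬flag) → flag)
Before ok := flag: (flag → (¬((¬flag) ↔ flag))) ∧ ((¬flag) → flag)
Before ok := ¬flag: (flag → (¬((¬flag) ↔ flag))) ∧ ((¬flag) → flag)
Answer: WP = (flag → (¬((¬flag) ↔ flag))) ∧ ((¬flag) → flag)
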